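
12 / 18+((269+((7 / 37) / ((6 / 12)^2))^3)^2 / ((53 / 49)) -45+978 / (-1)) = 26962751624772148 / 407950499031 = 66093.19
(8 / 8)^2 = 1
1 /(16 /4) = 1 /4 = 0.25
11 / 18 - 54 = -961 / 18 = -53.39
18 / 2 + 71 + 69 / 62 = 5029 / 62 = 81.11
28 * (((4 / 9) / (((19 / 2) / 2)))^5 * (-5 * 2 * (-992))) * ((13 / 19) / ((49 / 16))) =8654359101440 / 19446085590183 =0.45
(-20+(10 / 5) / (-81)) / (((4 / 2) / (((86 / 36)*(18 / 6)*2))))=-34873 / 243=-143.51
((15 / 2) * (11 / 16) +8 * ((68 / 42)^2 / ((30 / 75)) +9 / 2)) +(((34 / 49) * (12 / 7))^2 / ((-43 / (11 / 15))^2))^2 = 797108978969588558739853 / 8517709174331880180000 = 93.58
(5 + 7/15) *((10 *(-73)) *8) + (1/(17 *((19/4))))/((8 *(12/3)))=-247485181/7752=-31925.33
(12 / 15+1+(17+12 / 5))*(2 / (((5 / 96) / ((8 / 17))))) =162816 / 425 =383.10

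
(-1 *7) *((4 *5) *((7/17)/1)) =-980/17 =-57.65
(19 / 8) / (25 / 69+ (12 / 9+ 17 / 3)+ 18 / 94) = 61617 / 195976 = 0.31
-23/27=-0.85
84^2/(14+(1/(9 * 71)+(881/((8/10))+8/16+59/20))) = 45087840/7148503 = 6.31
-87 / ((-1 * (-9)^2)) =29 / 27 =1.07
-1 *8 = -8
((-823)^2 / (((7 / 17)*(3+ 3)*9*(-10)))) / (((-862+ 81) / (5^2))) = 57572965 / 590436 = 97.51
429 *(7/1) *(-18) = -54054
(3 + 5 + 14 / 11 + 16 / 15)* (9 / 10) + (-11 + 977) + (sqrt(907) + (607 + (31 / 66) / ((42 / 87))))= 1613.39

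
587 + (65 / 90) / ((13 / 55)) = 10621 / 18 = 590.06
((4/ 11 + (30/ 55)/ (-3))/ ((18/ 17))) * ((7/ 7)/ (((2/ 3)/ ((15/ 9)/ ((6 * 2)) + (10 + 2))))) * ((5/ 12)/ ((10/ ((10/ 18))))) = 37145/ 513216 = 0.07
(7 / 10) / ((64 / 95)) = 133 / 128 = 1.04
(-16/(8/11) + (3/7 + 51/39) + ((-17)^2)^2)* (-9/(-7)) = 68387103/637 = 107358.09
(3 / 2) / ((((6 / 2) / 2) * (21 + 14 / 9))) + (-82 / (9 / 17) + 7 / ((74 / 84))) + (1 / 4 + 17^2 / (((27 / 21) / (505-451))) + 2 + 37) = 12030.35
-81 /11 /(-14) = 81 /154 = 0.53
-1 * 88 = -88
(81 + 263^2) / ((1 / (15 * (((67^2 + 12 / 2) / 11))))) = 4669181250 / 11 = 424471022.73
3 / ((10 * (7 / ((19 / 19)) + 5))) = 1 / 40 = 0.02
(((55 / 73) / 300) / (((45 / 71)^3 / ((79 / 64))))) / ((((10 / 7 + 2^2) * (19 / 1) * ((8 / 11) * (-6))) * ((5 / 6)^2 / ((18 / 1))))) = -23948898743 / 34153488000000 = -0.00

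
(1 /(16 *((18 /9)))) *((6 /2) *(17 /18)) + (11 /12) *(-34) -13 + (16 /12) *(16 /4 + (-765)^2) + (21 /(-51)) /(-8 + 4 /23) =38201593631 /48960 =780261.31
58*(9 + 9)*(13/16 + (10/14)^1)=44631/28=1593.96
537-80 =457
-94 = -94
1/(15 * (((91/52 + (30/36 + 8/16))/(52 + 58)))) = 88/37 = 2.38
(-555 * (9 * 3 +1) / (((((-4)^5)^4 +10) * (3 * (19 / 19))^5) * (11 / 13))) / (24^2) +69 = 748765388654644177 / 10851672299342688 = 69.00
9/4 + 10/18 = 101/36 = 2.81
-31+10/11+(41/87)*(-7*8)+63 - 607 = -574661/957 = -600.48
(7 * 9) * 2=126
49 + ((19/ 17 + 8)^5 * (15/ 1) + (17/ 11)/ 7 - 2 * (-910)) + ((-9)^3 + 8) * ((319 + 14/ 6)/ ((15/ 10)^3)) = 7778646191955307/ 8855648109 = 878382.48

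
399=399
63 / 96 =21 / 32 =0.66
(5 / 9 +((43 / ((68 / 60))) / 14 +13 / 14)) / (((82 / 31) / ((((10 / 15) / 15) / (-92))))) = -34813 / 45447885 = -0.00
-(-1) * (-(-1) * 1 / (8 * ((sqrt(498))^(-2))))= 249 / 4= 62.25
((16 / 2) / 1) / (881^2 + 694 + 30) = 8 / 776885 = 0.00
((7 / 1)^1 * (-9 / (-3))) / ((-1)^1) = -21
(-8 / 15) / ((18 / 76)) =-304 / 135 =-2.25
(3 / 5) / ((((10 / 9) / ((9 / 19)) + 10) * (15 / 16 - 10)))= -486 / 90625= -0.01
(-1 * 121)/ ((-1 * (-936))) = -121/ 936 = -0.13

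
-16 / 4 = -4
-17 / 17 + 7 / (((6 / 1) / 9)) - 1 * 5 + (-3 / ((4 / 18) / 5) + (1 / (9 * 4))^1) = -2267 / 36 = -62.97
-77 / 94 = -0.82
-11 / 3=-3.67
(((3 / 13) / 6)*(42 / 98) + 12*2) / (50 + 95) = 4371 / 26390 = 0.17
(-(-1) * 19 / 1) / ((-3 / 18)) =-114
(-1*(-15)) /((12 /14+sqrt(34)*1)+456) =0.03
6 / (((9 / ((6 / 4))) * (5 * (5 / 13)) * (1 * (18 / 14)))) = 91 / 225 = 0.40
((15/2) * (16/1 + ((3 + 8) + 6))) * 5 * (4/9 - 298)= -368225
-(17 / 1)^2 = -289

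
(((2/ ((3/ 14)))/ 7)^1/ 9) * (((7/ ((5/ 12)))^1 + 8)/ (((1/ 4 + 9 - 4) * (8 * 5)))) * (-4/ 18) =-496/ 127575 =-0.00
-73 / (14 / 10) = -365 / 7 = -52.14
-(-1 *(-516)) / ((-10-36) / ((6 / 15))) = 516 / 115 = 4.49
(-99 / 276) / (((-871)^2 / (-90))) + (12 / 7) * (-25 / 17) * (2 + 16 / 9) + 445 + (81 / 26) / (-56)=2552774167967 / 5862777648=435.42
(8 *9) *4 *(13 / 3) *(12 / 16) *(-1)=-936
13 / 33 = 0.39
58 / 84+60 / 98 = 383 / 294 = 1.30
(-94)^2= 8836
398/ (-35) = -398/ 35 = -11.37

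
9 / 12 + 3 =15 / 4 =3.75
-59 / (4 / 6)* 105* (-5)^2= -464625 / 2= -232312.50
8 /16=1 /2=0.50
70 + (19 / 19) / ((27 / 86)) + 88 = 4352 / 27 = 161.19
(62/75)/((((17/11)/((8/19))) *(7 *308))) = 124/1187025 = 0.00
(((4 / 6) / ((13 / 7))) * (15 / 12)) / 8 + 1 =659 / 624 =1.06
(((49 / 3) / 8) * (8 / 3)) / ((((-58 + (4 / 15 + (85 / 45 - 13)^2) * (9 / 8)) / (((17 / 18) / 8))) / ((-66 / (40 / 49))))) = -448987 / 701472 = -0.64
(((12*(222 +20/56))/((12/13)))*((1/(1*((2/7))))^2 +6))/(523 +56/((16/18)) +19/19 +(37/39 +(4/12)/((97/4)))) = 11175878571/124558672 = 89.72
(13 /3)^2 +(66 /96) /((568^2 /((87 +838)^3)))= 79226234671 /46457856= 1705.34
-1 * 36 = -36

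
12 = 12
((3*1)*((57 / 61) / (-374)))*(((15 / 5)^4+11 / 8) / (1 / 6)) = -338067 / 91256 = -3.70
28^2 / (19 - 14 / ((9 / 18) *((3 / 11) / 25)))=-0.31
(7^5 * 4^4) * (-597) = -2568647424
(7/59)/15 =7/885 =0.01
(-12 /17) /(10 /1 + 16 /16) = -12 /187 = -0.06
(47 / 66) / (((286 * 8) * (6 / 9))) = 47 / 100672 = 0.00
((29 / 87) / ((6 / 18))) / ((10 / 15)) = 3 / 2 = 1.50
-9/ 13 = -0.69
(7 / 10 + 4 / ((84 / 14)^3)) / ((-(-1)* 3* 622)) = 97 / 251910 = 0.00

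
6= 6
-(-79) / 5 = 79 / 5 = 15.80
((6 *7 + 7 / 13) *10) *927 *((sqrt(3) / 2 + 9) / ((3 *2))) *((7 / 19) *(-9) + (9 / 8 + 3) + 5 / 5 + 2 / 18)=748156465 *sqrt(3) / 11856 + 2244469395 / 1976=1245163.75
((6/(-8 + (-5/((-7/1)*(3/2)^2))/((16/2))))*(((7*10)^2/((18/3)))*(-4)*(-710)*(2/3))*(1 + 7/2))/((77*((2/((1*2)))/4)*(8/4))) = -1502928000/11033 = -136221.15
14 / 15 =0.93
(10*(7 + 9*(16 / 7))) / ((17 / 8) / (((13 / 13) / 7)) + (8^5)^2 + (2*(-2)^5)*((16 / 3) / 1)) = 46320 / 180388571587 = 0.00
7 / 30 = 0.23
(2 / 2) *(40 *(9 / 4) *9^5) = 5314410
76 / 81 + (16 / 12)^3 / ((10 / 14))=1724 / 405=4.26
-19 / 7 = -2.71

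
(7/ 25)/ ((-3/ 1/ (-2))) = 14/ 75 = 0.19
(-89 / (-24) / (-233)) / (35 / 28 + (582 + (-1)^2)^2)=-89 / 1900666278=-0.00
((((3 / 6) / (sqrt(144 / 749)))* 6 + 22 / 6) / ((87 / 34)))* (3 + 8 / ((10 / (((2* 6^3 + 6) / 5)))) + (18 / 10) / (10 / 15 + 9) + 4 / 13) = 259344316 / 2459925 + 5894189* sqrt(749) / 819975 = 302.15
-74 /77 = -0.96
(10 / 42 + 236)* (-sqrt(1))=-4961 / 21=-236.24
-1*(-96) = 96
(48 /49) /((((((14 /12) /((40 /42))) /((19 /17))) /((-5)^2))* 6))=152000 /40817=3.72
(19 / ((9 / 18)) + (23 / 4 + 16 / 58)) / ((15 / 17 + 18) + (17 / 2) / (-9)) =781371 / 318362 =2.45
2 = 2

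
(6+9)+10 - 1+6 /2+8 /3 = 89 /3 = 29.67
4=4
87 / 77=1.13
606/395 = 1.53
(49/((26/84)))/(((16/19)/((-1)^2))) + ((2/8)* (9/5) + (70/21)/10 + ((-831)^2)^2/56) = 23247632133001/2730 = 8515616165.93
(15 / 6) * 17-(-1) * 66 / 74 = 3211 / 74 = 43.39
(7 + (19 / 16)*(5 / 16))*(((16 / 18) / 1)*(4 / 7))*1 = 629 / 168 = 3.74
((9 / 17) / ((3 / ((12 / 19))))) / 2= 18 / 323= 0.06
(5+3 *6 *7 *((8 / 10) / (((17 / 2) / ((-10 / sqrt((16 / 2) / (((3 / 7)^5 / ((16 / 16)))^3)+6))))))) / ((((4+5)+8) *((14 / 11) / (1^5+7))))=220 / 119-13856832 *sqrt(113941734518958) / 5488193545996477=1.82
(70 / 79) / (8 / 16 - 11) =-20 / 237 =-0.08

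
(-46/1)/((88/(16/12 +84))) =-44.61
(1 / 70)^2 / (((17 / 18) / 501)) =4509 / 41650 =0.11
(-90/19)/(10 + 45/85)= -0.45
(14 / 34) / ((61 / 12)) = 84 / 1037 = 0.08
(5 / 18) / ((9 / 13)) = 65 / 162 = 0.40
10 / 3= 3.33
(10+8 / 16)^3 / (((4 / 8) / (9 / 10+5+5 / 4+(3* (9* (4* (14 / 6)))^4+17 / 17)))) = 27664721499303 / 80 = 345809018741.29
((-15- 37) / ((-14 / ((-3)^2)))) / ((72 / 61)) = 793 / 28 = 28.32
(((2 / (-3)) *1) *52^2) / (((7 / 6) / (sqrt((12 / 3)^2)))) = -43264 / 7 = -6180.57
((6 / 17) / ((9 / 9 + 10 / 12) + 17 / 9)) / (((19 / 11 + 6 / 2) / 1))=297 / 14807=0.02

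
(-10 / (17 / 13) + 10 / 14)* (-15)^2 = -185625 / 119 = -1559.87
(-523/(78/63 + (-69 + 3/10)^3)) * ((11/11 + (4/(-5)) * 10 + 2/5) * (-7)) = 46128600/619006433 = 0.07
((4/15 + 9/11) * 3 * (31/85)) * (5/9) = 5549/8415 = 0.66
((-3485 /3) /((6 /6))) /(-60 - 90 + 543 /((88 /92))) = -76670 /27567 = -2.78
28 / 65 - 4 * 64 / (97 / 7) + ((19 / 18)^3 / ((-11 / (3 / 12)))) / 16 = -467127286187 / 25886615040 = -18.05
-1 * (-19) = 19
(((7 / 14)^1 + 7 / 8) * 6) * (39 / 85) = 1287 / 340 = 3.79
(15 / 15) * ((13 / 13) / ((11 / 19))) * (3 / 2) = 57 / 22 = 2.59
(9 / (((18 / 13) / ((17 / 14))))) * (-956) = -52819 / 7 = -7545.57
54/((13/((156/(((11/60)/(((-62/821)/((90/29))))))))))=-776736/9031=-86.01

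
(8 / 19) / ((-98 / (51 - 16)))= -20 / 133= -0.15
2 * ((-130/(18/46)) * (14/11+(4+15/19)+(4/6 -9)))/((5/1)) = 1703104/5643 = 301.81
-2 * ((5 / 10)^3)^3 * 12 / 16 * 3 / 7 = -9 / 7168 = -0.00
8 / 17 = 0.47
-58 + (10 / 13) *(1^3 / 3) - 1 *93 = -5879 / 39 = -150.74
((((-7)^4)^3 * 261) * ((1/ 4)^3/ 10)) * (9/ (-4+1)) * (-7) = 75864095148681/ 640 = 118537648669.81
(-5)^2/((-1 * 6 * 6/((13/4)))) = -325/144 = -2.26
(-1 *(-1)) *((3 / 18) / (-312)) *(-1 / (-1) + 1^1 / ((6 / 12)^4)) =-17 / 1872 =-0.01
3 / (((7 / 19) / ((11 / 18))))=209 / 42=4.98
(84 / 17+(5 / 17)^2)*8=11624 / 289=40.22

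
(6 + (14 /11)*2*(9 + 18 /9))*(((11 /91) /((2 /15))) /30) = 187 /182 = 1.03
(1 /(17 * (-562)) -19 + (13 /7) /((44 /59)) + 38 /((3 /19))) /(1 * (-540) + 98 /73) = -72227408515 /173565263256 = -0.42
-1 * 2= -2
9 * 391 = 3519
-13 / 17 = -0.76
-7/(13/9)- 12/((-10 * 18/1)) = -932/195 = -4.78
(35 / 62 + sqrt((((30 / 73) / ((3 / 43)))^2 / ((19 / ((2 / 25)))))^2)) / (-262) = -4460889 / 1644721244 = -0.00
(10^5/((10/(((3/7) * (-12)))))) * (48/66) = -2880000/77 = -37402.60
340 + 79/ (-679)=230781/ 679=339.88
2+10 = 12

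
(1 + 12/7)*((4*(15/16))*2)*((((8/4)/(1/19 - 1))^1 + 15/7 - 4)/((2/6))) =-11875/49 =-242.35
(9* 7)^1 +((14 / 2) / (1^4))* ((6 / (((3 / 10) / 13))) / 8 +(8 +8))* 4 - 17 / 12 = 17035 / 12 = 1419.58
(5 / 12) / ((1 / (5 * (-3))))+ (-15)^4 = 202475 / 4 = 50618.75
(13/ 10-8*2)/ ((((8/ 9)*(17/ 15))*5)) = -3969/ 1360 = -2.92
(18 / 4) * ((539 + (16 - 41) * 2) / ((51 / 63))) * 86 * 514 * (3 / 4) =3064033413 / 34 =90118629.79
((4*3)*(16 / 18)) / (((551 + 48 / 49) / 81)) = 42336 / 27047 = 1.57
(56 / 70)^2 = 16 / 25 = 0.64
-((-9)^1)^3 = 729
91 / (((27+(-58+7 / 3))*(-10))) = 273 / 860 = 0.32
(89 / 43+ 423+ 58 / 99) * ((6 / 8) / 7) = 453004 / 9933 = 45.61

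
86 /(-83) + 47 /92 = -4011 /7636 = -0.53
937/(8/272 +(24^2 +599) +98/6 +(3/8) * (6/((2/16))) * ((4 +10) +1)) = 95574/149059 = 0.64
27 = 27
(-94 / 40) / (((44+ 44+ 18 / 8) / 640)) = -6016 / 361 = -16.66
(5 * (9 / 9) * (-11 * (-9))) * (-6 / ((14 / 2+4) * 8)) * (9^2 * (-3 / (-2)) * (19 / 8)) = -623295 / 64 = -9738.98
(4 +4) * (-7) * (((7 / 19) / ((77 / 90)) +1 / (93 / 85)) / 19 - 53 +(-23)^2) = -9845604328 / 369303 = -26659.96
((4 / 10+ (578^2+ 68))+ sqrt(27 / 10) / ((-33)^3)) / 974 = 835381 / 2435 - sqrt(30) / 116675460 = 343.07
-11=-11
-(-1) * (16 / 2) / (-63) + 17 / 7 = 145 / 63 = 2.30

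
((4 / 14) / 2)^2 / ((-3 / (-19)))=19 / 147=0.13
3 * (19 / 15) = 19 / 5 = 3.80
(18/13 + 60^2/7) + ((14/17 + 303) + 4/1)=1273945/1547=823.49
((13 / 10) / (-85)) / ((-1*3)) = 0.01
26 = 26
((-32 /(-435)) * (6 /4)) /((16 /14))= 14 /145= 0.10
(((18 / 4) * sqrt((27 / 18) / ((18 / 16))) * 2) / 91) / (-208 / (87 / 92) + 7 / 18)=-3132 * sqrt(3) / 10429783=-0.00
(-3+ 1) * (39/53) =-78/53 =-1.47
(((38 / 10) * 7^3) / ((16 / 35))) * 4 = 11404.75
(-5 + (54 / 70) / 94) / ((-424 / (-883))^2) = -12804832447 / 591463040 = -21.65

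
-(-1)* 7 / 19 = 7 / 19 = 0.37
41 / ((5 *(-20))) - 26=-2641 / 100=-26.41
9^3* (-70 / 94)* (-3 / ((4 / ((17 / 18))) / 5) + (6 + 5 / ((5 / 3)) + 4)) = -1930635 / 376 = -5134.67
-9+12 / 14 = -57 / 7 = -8.14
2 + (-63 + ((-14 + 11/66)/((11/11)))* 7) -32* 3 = -1523/6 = -253.83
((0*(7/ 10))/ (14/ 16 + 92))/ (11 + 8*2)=0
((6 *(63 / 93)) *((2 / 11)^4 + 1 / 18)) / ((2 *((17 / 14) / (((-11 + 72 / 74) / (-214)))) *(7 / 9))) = 348935517 / 61093759826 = 0.01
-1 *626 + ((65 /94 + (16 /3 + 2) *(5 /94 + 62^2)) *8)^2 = 112351433980382 /2209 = 50860766853.95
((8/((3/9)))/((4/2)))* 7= 84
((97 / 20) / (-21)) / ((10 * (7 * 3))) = -97 / 88200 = -0.00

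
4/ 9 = 0.44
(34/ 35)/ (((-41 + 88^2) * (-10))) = -17/ 1348025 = -0.00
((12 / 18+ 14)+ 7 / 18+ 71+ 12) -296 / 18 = 1469 / 18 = 81.61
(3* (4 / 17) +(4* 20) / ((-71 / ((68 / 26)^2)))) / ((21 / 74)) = -105684728 / 4283643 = -24.67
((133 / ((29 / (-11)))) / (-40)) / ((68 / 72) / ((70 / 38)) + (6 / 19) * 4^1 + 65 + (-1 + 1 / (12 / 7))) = 1751211 / 92141062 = 0.02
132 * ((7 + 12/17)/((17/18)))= 311256/289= 1077.01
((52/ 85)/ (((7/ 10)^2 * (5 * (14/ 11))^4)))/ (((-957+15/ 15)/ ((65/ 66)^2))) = -0.00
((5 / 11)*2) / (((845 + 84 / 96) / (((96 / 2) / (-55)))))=-768 / 818807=-0.00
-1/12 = -0.08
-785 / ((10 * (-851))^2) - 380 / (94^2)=-1376328713 / 31995200180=-0.04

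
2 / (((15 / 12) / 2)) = 3.20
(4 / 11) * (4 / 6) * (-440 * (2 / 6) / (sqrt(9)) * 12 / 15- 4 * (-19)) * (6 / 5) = 5312 / 495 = 10.73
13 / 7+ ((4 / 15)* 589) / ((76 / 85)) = 3728 / 21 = 177.52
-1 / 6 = -0.17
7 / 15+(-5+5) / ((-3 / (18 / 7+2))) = 7 / 15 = 0.47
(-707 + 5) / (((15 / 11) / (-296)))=761904 / 5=152380.80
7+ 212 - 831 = -612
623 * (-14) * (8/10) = -34888/5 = -6977.60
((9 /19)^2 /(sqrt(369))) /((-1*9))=-0.00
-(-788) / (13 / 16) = 12608 / 13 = 969.85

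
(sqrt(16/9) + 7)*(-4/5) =-20/3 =-6.67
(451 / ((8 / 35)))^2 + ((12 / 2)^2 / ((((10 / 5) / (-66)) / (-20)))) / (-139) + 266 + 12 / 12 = 34634959867 / 8896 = 3893318.33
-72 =-72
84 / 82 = 42 / 41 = 1.02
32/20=8/5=1.60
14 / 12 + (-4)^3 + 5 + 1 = -56.83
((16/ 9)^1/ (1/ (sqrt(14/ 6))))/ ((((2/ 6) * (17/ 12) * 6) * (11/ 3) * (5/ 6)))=64 * sqrt(21)/ 935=0.31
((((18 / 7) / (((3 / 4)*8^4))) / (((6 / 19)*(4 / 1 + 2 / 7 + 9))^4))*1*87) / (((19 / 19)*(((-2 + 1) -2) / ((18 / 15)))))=-1296302987 / 13788094648320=-0.00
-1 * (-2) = 2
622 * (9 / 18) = 311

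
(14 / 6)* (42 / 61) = 98 / 61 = 1.61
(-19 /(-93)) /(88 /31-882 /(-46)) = 437 /47085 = 0.01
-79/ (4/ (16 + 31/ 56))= -73233/ 224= -326.93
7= 7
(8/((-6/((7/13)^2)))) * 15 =-980/169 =-5.80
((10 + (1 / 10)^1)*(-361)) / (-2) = 1823.05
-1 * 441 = -441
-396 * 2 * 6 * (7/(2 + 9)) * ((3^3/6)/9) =-1512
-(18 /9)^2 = -4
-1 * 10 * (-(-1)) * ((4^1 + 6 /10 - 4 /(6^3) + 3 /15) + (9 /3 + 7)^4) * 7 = -700334.70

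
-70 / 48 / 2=-35 / 48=-0.73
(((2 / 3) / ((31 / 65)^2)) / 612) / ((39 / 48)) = 2600 / 441099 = 0.01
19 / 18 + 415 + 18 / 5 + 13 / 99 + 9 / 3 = 418559 / 990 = 422.79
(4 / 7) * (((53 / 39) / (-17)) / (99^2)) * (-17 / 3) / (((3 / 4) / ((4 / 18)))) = 1696 / 216729513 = 0.00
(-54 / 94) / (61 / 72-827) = 1944 / 2795701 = 0.00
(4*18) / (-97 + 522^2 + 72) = 72 / 272459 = 0.00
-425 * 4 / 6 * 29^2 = -714850 / 3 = -238283.33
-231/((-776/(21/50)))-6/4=-53349/38800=-1.37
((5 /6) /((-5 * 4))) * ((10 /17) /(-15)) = 1 /612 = 0.00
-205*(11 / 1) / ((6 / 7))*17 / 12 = -268345 / 72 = -3727.01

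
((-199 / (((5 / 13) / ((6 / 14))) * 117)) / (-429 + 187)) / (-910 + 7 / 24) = -796 / 92462755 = -0.00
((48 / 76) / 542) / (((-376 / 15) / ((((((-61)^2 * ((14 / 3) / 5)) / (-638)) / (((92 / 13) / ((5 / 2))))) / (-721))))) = -725595 / 5852298532256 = -0.00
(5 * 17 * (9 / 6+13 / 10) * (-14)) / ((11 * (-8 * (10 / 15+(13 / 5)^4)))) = 223125 / 273218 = 0.82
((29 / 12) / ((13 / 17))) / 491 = 493 / 76596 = 0.01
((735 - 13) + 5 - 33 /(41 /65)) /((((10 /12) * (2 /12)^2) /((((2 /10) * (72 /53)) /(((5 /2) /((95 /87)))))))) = 5449192704 /1575425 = 3458.87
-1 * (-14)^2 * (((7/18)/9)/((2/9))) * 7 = -2401/9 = -266.78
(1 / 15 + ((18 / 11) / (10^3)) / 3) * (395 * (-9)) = -262833 / 1100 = -238.94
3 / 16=0.19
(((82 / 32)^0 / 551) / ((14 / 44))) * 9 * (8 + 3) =2178 / 3857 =0.56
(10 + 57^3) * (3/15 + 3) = 2963248/5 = 592649.60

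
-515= -515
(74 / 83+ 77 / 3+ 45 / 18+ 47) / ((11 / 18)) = 113631 / 913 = 124.46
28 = 28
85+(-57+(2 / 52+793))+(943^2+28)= 23142549 / 26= 890098.04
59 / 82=0.72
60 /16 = 15 /4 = 3.75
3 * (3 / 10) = 9 / 10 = 0.90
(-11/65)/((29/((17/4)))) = -187/7540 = -0.02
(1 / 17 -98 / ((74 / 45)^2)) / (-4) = 1684087 / 186184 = 9.05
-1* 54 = -54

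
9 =9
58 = 58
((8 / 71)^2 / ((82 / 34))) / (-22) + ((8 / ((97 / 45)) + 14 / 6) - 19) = -8571219374 / 661585881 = -12.96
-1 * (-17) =17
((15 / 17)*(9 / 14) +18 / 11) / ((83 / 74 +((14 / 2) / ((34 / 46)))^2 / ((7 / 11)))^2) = 8622599954 / 78974925571773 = 0.00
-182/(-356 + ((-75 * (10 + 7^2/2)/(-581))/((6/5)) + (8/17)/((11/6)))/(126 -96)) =790950160/1546558471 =0.51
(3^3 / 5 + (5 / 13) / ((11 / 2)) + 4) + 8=12491 / 715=17.47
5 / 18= 0.28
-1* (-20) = 20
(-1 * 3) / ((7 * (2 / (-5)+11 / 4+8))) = -0.04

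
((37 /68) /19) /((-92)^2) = 37 /10935488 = 0.00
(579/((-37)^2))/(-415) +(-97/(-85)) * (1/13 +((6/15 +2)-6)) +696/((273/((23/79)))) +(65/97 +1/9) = -757090457773724/303077152225575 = -2.50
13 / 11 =1.18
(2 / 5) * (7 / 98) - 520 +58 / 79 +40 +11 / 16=-21171041 / 44240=-478.55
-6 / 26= -3 / 13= -0.23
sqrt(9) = 3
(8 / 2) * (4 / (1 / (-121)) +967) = 1932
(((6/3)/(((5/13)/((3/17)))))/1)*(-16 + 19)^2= 8.26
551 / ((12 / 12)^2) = 551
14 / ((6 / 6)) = 14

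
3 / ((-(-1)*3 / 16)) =16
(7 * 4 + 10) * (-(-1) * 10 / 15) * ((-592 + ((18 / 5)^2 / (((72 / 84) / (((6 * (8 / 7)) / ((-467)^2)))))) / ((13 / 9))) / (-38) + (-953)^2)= 1630807539281748 / 70878925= 23008356.00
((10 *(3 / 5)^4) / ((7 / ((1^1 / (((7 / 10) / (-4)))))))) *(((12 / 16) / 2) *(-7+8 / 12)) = 3078 / 1225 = 2.51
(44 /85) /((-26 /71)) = -1562 /1105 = -1.41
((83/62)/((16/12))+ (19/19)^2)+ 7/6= 2359/744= 3.17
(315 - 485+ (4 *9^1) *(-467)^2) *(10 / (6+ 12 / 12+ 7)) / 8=19627585 / 28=700985.18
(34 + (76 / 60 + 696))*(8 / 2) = 43876 / 15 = 2925.07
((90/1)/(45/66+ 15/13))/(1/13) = 22308/35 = 637.37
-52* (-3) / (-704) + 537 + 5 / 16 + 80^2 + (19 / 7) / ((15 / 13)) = 6939.44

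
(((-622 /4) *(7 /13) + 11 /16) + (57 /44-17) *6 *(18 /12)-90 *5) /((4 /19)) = -29316829 /9152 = -3203.32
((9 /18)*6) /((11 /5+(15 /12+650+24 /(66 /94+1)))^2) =1200 /178249201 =0.00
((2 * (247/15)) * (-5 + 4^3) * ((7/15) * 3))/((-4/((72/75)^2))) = -9793056/15625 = -626.76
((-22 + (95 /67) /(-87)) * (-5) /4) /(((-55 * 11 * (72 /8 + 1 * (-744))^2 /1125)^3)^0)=641665 /23316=27.52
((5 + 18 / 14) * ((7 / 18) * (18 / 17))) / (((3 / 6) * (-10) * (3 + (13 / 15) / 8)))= -1056 / 6341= -0.17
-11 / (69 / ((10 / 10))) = -11 / 69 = -0.16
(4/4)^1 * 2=2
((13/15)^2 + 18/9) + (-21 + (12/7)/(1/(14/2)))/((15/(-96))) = 60.35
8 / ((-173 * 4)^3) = -1 / 41421736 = -0.00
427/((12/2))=427/6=71.17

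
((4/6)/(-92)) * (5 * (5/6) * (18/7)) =-25/322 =-0.08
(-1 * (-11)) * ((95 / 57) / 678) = 55 / 2034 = 0.03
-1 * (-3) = 3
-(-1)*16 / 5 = 16 / 5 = 3.20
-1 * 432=-432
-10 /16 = -5 /8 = -0.62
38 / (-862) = -19 / 431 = -0.04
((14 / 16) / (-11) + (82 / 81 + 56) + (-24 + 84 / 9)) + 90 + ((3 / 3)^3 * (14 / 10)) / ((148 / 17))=132.43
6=6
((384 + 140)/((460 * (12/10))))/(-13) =-131/1794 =-0.07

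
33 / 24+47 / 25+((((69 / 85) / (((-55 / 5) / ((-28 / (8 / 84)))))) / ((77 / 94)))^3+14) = 161872028424783439 / 8703679193000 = 18598.12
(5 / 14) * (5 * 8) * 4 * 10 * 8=32000 / 7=4571.43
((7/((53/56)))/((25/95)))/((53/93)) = 692664/14045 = 49.32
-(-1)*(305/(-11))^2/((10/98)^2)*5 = 44670605/121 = 369178.55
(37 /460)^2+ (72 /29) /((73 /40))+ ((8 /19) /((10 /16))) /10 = 12207202503 /8511186800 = 1.43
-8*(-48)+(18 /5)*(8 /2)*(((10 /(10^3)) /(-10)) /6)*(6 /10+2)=383.99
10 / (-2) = -5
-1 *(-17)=17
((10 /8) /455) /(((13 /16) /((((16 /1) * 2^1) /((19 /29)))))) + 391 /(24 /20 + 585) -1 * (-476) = 31413743819 /65880087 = 476.83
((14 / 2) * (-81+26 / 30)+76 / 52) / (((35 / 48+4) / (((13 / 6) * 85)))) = -21787.36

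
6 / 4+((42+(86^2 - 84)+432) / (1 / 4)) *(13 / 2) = 404875 / 2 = 202437.50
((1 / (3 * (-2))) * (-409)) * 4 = 818 / 3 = 272.67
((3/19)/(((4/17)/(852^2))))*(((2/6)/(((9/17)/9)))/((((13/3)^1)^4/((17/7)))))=72218918628/3798613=19011.92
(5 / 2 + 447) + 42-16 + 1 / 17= 16169 / 34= 475.56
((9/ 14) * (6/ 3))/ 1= 9/ 7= 1.29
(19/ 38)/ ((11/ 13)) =0.59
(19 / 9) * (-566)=-10754 / 9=-1194.89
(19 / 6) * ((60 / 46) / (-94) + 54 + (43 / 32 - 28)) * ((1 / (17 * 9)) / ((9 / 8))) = 17962505 / 35724888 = 0.50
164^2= 26896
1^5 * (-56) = -56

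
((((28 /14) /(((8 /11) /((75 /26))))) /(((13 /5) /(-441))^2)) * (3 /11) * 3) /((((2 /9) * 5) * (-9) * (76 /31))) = -20347574625 /2671552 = -7616.39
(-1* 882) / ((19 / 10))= -8820 / 19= -464.21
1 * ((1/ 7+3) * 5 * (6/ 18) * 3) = 110/ 7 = 15.71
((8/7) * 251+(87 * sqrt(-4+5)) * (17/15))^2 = 182007081/1225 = 148577.21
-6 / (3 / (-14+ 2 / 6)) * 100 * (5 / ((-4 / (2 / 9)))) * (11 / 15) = -45100 / 81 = -556.79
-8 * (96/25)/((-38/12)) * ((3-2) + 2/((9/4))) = 8704/475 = 18.32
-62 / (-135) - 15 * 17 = -34363 / 135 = -254.54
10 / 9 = 1.11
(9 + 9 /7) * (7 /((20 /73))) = 1314 /5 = 262.80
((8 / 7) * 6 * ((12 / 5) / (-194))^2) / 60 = 144 / 8232875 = 0.00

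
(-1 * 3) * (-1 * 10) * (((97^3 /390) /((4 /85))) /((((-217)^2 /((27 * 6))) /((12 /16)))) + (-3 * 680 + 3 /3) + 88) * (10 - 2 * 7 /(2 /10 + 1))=446308554775 /4897256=91134.41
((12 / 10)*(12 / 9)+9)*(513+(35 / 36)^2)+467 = 5914.82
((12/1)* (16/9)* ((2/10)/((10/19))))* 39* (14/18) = 55328/225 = 245.90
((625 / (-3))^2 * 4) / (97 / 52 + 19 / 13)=81250000 / 1557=52183.69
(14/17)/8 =7/68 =0.10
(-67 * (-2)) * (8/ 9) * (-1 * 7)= -7504/ 9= -833.78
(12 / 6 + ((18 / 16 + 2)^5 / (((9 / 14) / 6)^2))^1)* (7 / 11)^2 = 23449071961 / 2230272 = 10514.00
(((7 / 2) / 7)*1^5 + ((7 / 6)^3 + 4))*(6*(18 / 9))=1315 / 18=73.06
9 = 9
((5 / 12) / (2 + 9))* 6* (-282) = -64.09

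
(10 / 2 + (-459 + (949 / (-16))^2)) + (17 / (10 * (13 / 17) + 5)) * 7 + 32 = 3105.38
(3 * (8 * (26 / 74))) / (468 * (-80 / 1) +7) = -312 / 1385021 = -0.00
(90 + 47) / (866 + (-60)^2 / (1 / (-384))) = -137 / 1381534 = -0.00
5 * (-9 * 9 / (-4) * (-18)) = -3645 / 2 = -1822.50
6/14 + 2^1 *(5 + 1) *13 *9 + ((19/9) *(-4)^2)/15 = 1329313/945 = 1406.68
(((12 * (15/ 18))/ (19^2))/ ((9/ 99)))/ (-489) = -110/ 176529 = -0.00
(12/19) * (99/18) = 66/19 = 3.47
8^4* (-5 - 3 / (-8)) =-18944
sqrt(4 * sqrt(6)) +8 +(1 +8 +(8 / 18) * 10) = 2 * 6^(1 / 4) +193 / 9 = 24.57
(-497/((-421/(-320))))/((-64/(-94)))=-233590/421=-554.85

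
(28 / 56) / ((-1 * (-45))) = 0.01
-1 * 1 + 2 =1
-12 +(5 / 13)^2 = -2003 / 169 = -11.85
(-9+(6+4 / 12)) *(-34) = 272 / 3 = 90.67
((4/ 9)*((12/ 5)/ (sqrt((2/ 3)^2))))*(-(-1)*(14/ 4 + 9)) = 20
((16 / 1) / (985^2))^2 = 256 / 941336550625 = 0.00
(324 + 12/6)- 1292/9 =1642/9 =182.44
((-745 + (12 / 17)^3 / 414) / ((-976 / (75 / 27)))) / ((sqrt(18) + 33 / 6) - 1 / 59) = 80339047537675 / 83365575437016 - 7326126436975 * sqrt(2) / 13894262572836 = 0.22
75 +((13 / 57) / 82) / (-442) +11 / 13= 156691163 / 2065908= 75.85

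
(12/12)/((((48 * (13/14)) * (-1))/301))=-2107/312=-6.75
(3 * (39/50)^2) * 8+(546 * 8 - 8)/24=368003/1875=196.27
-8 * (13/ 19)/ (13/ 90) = -720/ 19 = -37.89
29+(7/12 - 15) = 14.58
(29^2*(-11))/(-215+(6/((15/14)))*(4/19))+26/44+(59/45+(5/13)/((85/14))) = 22335238721/493809030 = 45.23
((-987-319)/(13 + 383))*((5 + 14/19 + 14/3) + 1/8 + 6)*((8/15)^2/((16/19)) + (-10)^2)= -6944463671/1269675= -5469.48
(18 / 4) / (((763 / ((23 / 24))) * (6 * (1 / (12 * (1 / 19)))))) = 69 / 115976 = 0.00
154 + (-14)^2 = 350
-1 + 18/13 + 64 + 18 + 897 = 979.38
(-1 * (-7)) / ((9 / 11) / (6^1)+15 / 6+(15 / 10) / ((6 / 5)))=308 / 171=1.80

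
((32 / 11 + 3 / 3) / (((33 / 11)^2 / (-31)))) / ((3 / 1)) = -1333 / 297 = -4.49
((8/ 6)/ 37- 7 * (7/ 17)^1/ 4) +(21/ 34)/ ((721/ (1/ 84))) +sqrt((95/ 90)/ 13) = -7450703/ 10884216 +sqrt(494)/ 78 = -0.40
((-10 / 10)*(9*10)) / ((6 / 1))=-15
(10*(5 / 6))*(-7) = -175 / 3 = -58.33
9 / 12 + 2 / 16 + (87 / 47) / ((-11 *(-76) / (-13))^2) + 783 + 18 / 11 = 25802579953 / 32848112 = 785.51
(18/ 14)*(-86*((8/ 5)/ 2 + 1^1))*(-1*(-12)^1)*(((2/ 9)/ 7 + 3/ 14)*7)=-143964/ 35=-4113.26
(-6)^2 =36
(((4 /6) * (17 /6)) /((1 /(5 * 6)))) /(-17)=-10 /3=-3.33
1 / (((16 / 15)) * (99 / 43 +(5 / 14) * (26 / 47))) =212205 / 565856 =0.38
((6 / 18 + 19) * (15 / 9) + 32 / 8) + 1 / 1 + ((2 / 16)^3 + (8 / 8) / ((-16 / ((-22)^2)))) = 32137 / 4608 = 6.97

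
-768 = -768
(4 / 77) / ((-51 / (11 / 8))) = -1 / 714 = -0.00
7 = 7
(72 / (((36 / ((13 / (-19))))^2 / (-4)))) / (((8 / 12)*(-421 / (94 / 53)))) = 15886 / 24164979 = 0.00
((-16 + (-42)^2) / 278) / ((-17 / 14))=-5.18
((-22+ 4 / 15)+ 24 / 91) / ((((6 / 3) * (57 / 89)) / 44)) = -737.50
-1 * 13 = -13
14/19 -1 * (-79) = 1515/19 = 79.74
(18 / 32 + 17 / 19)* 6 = 1329 / 152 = 8.74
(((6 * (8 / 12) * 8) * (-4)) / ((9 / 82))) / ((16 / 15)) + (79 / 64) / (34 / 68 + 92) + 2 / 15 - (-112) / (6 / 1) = -3816695 / 3552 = -1074.52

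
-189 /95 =-1.99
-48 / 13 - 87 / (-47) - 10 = -7235 / 611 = -11.84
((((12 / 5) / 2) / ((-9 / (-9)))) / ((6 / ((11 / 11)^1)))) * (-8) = -8 / 5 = -1.60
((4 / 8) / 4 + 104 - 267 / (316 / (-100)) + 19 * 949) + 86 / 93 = 1070930659 / 58776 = 18220.54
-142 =-142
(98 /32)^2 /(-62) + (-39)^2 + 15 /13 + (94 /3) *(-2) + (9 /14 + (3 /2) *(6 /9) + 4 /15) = 10552763801 /7221760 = 1461.25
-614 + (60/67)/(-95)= -781634/1273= -614.01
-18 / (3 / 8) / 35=-48 / 35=-1.37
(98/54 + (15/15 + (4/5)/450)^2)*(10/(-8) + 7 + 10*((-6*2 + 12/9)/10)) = -52613309/3796875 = -13.86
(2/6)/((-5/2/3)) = -2/5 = -0.40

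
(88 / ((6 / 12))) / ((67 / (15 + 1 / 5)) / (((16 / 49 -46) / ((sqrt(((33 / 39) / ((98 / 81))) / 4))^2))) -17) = -1037763584 / 100338023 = -10.34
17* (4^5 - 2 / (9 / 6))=52156 / 3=17385.33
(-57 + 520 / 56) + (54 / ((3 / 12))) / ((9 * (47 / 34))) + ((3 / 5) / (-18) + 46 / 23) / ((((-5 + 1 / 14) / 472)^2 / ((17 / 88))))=892724189558 / 258450885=3454.13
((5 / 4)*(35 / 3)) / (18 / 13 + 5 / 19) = 43225 / 4884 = 8.85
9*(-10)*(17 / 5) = -306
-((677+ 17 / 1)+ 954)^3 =-4475809792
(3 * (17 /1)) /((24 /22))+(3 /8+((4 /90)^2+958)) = 1005.13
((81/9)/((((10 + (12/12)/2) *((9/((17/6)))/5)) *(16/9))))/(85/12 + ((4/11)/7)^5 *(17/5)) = 0.11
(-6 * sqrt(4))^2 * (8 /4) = 288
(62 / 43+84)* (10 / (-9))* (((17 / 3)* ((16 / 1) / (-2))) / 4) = 1249160 / 1161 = 1075.93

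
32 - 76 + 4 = -40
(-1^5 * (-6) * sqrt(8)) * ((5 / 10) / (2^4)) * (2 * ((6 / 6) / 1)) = 1.06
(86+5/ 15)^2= 67081/ 9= 7453.44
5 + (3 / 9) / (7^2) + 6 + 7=2647 / 147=18.01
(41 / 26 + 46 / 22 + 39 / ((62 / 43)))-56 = -112083 / 4433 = -25.28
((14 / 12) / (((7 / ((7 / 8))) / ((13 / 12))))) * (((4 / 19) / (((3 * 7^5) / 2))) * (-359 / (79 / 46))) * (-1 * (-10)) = -536705 / 194610654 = -0.00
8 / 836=2 / 209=0.01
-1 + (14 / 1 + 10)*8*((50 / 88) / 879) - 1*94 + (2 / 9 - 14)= -3151717 / 29007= -108.65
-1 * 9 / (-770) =9 / 770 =0.01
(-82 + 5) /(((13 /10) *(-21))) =110 /39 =2.82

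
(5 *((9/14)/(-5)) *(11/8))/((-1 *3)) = 33/112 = 0.29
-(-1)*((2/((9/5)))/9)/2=5/81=0.06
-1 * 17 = -17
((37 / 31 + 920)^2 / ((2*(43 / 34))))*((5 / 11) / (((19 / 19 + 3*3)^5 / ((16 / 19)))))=729659907 / 568191250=1.28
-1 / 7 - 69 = -484 / 7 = -69.14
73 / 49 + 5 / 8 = 829 / 392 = 2.11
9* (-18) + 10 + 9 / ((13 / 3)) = -1949 / 13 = -149.92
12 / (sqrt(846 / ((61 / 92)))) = sqrt(131882) / 1081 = 0.34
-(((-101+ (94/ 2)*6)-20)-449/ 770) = -123521/ 770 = -160.42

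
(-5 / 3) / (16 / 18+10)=-15 / 98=-0.15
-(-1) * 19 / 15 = 19 / 15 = 1.27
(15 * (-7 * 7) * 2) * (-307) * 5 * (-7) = -15795150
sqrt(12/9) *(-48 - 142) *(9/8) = -285 *sqrt(3)/2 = -246.82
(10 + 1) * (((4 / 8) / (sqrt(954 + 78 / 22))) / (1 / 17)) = 187 * sqrt(115863) / 21066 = 3.02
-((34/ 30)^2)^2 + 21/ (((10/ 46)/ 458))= 2239708229/ 50625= 44241.15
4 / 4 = 1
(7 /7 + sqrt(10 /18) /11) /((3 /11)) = sqrt(5) /9 + 11 /3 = 3.92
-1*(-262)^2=-68644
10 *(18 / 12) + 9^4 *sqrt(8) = 15 + 13122 *sqrt(2) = 18572.31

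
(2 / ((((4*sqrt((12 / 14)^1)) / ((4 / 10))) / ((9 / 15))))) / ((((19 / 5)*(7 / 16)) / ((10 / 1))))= 16*sqrt(42) / 133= 0.78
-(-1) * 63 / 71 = 63 / 71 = 0.89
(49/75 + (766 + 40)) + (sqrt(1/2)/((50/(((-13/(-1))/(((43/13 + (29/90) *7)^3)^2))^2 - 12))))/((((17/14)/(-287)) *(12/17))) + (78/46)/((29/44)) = 11618530122558278181493040236731708265405484808329 *sqrt(2)/289162028589618375216869066092574820113376924050 + 40481533/50025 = 866.05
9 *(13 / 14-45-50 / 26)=-75339 / 182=-413.95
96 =96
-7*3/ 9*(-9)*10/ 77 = 30/ 11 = 2.73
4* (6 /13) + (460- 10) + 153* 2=9852 /13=757.85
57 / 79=0.72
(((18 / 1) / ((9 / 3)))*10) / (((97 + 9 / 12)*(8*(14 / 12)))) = 180 / 2737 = 0.07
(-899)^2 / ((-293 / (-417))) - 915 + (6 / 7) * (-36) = 2357198766 / 2051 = 1149292.43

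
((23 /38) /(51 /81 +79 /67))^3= 72027643875543 /1922165043245056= 0.04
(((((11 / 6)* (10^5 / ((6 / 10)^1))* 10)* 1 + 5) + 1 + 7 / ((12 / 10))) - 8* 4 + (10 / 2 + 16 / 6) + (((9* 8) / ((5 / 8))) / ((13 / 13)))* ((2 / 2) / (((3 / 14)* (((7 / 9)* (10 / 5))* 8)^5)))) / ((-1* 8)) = -2704475337786323 / 7080837120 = -381942.88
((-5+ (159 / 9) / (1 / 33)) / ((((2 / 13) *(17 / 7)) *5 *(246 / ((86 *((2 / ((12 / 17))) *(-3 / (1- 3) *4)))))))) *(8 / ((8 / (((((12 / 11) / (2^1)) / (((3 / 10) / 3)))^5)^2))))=42866519920.25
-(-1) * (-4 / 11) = -4 / 11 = -0.36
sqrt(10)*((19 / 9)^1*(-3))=-19*sqrt(10) / 3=-20.03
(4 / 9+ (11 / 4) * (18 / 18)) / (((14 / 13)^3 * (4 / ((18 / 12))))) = 252655 / 263424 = 0.96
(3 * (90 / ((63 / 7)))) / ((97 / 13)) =4.02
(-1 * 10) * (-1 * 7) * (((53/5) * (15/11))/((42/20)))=5300/11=481.82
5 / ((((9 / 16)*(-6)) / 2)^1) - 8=-296 / 27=-10.96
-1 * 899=-899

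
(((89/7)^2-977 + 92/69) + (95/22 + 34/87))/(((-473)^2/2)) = -25300481/3497107999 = -0.01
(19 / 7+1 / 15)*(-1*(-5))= 292 / 21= 13.90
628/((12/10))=1570/3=523.33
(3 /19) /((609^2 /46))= 46 /2348913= 0.00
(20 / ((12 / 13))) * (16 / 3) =1040 / 9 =115.56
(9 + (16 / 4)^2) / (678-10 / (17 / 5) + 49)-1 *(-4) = 49661 / 12309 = 4.03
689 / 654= 1.05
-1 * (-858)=858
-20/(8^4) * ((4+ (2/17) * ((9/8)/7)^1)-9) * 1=11855/487424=0.02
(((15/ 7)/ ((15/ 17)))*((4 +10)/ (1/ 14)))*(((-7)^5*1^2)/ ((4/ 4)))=-8000132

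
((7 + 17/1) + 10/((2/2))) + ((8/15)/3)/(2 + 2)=34.04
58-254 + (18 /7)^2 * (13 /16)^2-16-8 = -676231 /3136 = -215.63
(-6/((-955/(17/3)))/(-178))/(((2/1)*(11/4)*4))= -17/1869890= -0.00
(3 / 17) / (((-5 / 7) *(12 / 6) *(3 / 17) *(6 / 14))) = -49 / 30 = -1.63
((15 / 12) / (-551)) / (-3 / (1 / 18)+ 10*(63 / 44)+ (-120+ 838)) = -55 / 16445146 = -0.00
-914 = -914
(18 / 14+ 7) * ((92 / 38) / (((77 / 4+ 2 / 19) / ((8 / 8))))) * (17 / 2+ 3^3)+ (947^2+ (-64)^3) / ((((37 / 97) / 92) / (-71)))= -4140694318532348 / 380989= -10868277872.94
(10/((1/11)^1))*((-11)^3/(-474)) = 73205/237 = 308.88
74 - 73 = 1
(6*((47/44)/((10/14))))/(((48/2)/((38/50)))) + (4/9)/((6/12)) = 232259/198000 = 1.17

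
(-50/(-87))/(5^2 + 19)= 25/1914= 0.01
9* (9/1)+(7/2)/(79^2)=1011049/12482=81.00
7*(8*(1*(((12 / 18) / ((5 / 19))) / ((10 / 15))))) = 1064 / 5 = 212.80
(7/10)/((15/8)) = 28/75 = 0.37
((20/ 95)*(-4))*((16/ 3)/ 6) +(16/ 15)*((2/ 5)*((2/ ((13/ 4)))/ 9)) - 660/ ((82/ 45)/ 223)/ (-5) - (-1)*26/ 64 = 3533487820393/ 218743200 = 16153.59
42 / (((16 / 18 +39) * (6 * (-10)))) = -63 / 3590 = -0.02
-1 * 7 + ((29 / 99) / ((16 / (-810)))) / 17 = -11777 / 1496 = -7.87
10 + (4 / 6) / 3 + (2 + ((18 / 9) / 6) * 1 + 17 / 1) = 266 / 9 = 29.56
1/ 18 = 0.06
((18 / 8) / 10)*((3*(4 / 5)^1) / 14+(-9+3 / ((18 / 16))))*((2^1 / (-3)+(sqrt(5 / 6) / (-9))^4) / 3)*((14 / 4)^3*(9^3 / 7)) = 1375.47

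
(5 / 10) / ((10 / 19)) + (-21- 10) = -601 / 20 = -30.05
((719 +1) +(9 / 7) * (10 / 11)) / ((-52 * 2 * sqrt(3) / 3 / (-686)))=8239.26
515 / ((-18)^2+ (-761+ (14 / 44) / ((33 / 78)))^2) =7540115 / 8466903784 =0.00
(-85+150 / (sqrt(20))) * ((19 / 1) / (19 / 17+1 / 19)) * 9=-521645 / 42+30685 * sqrt(5) / 14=-7519.14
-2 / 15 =-0.13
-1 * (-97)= 97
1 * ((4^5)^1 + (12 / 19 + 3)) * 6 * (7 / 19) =820050 / 361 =2271.61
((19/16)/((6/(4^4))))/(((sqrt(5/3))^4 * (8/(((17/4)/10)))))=969/1000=0.97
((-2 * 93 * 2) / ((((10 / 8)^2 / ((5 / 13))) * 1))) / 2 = -2976 / 65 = -45.78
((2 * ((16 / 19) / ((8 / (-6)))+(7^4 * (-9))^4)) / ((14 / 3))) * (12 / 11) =149140220107532077692 / 1463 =101941367127499711.34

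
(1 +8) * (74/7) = 666/7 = 95.14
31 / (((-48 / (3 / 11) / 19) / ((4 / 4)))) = -3.35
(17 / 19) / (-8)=-17 / 152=-0.11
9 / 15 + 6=33 / 5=6.60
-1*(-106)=106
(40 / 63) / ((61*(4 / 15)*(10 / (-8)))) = -40 / 1281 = -0.03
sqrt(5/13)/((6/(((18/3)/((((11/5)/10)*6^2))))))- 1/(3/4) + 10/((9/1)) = -2/9 + 25*sqrt(65)/2574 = -0.14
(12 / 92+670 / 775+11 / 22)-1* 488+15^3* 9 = 213104969 / 7130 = 29888.49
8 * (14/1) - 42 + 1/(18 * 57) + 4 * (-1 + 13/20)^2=70.49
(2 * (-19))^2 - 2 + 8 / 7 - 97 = 9423 / 7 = 1346.14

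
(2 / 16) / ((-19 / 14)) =-7 / 76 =-0.09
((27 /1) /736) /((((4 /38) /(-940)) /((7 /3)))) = -281295 /368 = -764.39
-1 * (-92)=92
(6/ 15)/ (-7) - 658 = -23032/ 35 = -658.06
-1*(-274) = 274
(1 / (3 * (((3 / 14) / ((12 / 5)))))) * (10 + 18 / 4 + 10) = 1372 / 15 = 91.47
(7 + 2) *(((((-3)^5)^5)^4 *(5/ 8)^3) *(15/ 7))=8696995662352691211240281564794858976848064433766875/ 3584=2426617093290371431707668000000000000000000000000.00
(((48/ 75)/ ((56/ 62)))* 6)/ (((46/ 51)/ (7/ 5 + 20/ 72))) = 159154/ 20125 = 7.91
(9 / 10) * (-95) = -171 / 2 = -85.50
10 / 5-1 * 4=-2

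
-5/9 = -0.56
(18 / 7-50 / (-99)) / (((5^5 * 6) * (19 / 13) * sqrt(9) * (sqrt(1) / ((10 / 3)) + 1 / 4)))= 55432 / 814708125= 0.00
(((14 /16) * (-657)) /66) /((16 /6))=-4599 /1408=-3.27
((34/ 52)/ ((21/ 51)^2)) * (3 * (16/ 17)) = 6936/ 637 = 10.89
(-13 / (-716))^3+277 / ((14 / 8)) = 406704374547 / 2569431872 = 158.29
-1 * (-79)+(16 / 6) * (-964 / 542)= 60371 / 813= 74.26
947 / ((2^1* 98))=947 / 196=4.83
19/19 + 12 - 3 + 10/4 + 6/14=181/14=12.93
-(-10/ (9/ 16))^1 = 160/ 9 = 17.78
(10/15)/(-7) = -0.10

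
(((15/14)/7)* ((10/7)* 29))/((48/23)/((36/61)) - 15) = -150075/271313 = -0.55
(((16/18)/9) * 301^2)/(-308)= -25886/891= -29.05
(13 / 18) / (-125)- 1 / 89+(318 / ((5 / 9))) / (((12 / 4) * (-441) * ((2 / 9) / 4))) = -76582343 / 9812250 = -7.80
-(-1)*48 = 48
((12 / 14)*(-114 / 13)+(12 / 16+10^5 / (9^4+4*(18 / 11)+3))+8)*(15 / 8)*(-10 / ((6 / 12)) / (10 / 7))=-541064905 / 1252784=-431.89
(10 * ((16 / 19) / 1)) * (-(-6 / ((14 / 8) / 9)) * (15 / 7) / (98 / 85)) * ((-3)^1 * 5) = -330480000 / 45619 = -7244.35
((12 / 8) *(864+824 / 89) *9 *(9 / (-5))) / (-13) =1632.32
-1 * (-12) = 12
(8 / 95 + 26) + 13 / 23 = 58229 / 2185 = 26.65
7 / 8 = 0.88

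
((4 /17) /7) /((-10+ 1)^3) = -4 /86751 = -0.00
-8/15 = -0.53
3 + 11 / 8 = 35 / 8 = 4.38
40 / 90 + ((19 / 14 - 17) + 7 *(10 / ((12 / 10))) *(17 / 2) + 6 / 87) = 878246 / 1827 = 480.70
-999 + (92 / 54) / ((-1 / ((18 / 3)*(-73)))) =-2275 / 9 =-252.78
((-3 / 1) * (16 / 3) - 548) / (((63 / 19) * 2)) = -1786 / 21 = -85.05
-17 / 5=-3.40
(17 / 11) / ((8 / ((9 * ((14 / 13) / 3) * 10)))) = 1785 / 286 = 6.24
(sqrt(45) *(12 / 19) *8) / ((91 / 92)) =26496 *sqrt(5) / 1729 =34.27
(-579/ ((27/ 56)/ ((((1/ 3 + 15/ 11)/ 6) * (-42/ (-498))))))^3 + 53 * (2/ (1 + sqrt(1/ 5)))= -23430.49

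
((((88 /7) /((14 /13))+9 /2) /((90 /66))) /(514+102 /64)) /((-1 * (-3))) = 0.01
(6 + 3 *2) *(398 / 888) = 199 / 37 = 5.38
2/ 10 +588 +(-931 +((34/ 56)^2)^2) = -1053102779/ 3073280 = -342.66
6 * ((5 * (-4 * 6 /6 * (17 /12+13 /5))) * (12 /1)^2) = -69408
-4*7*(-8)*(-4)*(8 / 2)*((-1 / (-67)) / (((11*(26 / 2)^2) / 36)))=-129024 / 124553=-1.04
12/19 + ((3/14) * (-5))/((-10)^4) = 335943/532000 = 0.63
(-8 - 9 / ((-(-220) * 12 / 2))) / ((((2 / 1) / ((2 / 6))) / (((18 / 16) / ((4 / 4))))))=-10569 / 7040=-1.50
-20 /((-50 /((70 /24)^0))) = 2 /5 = 0.40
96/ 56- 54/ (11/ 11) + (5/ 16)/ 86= -503581/ 9632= -52.28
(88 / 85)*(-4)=-352 / 85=-4.14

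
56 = 56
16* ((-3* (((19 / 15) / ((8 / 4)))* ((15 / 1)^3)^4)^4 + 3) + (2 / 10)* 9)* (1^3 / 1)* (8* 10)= -175081816555762633670771903325658058747649192810058593743856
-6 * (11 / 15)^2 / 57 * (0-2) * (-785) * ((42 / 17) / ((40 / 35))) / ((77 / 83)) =-1003387 / 4845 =-207.10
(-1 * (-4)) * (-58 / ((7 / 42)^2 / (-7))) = 58464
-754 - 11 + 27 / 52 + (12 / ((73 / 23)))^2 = -207882585 / 277108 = -750.19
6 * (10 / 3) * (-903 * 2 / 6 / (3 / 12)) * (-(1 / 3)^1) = 24080 / 3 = 8026.67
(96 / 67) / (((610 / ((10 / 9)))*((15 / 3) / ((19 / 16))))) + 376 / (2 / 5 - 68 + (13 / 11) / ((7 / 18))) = -5.82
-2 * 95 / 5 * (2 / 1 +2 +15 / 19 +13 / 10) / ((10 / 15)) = -3471 / 10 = -347.10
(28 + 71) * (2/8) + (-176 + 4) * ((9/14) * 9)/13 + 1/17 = -320171/6188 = -51.74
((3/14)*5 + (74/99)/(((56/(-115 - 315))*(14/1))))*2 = 12835/9702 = 1.32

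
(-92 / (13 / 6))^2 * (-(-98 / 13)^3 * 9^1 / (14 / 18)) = 3318511762944 / 371293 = 8937717.01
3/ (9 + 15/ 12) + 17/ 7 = 781/ 287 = 2.72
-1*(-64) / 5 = 12.80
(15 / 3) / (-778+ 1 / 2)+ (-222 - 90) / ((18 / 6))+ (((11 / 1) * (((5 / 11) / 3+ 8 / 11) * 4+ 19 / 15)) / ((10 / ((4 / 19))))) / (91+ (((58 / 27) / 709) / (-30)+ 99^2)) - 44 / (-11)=-100.01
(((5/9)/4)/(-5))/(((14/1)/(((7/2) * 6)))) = -1/24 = -0.04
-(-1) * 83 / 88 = 83 / 88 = 0.94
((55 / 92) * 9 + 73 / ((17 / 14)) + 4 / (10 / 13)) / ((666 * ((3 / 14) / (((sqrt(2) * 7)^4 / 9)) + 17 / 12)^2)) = 1249351869495128 / 23627068029057935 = 0.05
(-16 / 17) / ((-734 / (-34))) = -16 / 367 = -0.04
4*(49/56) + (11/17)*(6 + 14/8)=579/68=8.51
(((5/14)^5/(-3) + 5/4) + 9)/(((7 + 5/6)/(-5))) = -82674815/12638864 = -6.54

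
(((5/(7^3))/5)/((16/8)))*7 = 1/98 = 0.01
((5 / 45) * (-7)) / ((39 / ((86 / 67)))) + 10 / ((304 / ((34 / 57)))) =-202973 / 33958548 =-0.01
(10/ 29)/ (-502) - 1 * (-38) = 276597/ 7279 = 38.00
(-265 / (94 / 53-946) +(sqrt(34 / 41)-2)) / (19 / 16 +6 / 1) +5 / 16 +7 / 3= 16 * sqrt(1394) / 4715 +7226213 / 3002640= 2.53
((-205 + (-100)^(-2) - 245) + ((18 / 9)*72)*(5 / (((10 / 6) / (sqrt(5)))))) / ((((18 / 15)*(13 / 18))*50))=-13499997 / 1300000 + 648*sqrt(5) / 65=11.91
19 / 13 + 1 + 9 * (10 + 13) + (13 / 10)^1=27399 / 130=210.76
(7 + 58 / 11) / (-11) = -135 / 121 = -1.12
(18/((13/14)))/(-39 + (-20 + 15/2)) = -504/1339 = -0.38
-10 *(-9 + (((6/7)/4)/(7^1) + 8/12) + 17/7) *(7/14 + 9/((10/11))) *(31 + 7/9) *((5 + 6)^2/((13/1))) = 239058248/1323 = 180694.07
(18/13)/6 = 0.23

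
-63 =-63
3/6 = 1/2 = 0.50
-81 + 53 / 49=-3916 / 49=-79.92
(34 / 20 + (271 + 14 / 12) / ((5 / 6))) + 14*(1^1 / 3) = 9989 / 30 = 332.97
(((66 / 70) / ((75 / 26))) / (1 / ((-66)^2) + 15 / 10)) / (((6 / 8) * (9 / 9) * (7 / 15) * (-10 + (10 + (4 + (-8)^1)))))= -1245816 / 8005375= -0.16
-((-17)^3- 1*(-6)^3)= 4697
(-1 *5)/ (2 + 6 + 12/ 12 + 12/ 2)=-0.33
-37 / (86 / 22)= -407 / 43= -9.47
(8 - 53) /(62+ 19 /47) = -2115 /2933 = -0.72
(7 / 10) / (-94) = -7 / 940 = -0.01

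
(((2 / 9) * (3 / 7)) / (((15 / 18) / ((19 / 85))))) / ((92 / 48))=912 / 68425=0.01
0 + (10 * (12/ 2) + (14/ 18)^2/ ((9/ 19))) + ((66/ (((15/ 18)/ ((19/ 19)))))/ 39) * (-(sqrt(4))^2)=2518703/ 47385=53.15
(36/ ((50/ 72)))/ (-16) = -81/ 25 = -3.24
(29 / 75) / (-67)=-29 / 5025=-0.01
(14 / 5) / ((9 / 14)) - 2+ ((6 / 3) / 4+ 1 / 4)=559 / 180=3.11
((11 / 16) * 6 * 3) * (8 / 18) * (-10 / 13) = -55 / 13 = -4.23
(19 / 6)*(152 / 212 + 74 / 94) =23731 / 4982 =4.76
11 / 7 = 1.57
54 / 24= 9 / 4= 2.25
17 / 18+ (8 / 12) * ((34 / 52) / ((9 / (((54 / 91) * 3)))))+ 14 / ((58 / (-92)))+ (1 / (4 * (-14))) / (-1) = -52263383 / 2470104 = -21.16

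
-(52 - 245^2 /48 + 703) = 23785 /48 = 495.52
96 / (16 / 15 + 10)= 720 / 83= 8.67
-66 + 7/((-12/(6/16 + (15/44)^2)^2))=-991607613/14992384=-66.14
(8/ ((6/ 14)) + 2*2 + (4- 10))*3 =50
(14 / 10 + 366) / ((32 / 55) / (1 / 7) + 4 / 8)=40414 / 503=80.35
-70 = -70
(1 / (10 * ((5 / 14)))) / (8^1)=7 / 200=0.04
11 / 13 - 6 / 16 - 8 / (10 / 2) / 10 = 809 / 2600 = 0.31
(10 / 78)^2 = 25 / 1521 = 0.02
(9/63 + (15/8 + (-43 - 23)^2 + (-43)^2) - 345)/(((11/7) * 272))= 29843/2176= 13.71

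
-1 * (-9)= 9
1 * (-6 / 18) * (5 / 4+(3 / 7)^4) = -12329 / 28812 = -0.43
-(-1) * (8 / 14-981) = -6863 / 7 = -980.43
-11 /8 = -1.38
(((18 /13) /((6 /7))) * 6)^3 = 910.50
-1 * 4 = -4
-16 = -16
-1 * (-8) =8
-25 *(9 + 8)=-425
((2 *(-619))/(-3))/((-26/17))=-10523/39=-269.82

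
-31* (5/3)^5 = -96875/243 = -398.66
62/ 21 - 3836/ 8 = -20015/ 42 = -476.55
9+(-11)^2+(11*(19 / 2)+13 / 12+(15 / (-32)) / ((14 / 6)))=158177 / 672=235.38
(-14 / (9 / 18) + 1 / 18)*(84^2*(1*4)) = -788704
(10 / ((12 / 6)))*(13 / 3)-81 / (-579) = 12626 / 579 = 21.81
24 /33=8 /11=0.73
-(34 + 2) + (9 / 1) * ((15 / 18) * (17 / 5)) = -21 / 2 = -10.50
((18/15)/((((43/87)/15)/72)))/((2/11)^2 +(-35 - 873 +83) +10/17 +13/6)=-1391585184/436352863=-3.19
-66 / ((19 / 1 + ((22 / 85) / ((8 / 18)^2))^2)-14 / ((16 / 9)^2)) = -61036800 / 15062387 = -4.05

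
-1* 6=-6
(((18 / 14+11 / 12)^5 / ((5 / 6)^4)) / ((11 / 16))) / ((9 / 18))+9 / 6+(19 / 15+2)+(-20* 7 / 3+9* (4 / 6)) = 767243198 / 2773155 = 276.67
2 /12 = 1 /6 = 0.17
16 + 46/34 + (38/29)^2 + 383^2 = 2097485276/14297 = 146708.07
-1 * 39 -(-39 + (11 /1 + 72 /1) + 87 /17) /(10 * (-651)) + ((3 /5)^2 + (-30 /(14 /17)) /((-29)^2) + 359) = 149068437671 /465367350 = 320.32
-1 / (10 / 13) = -13 / 10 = -1.30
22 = 22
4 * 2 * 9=72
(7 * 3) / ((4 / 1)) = 21 / 4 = 5.25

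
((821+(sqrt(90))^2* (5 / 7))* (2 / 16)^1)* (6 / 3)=221.32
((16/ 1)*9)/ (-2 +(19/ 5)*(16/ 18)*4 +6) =1620/ 197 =8.22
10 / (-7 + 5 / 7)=-35 / 22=-1.59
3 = 3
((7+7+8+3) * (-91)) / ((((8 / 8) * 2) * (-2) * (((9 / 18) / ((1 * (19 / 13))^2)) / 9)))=568575 / 26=21868.27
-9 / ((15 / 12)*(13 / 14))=-504 / 65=-7.75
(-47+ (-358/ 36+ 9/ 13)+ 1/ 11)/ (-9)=144559/ 23166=6.24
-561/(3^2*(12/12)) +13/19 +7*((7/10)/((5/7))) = -54.79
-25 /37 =-0.68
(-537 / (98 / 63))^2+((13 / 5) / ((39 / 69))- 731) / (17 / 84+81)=796561007097 / 6684580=119163.96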